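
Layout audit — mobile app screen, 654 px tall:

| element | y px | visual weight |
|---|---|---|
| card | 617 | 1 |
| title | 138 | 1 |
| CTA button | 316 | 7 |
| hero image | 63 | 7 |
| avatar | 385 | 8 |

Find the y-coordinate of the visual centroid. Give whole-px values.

y ≈ 270

Σw = 1 + 1 + 7 + 7 + 8 = 24.
Σw·y = 1·617 + 1·138 + 7·316 + 7·63 + 8·385 = 6488, so ȳ = 6488/24 ≈ 270.33.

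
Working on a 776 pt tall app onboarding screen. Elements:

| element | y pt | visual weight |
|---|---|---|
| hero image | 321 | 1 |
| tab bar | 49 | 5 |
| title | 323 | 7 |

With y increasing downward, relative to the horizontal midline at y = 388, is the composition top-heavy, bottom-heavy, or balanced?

top-heavy

Weights sum to 1 + 5 + 7 = 13.
y-moment: 1·321 + 5·49 + 7·323 = 2827; centroid 2827/13 ≈ 217.46.
217.5 lies above (smaller y than) the midline 388, so the layout is top-heavy.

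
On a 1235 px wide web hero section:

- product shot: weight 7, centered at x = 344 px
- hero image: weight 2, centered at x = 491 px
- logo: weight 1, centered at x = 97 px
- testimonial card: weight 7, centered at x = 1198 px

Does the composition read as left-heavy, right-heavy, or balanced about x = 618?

Total weight = 7 + 2 + 1 + 7 = 17.
x: (7·344 + 2·491 + 1·97 + 7·1198) / 17 = 11873 / 17 ≈ 698.41
698.4 lies right of the midline 618, so the layout is right-heavy.

right-heavy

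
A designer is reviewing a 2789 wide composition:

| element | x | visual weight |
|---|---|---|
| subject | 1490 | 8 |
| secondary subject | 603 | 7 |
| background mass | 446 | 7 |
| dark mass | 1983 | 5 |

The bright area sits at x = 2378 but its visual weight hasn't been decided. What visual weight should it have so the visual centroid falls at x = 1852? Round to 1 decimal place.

w ≈ 39.6

Existing Σw = 27 (8 + 7 + 7 + 5); existing moment 8·1490 + 7·603 + 7·446 + 5·1983 = 29178.
Balance at x = 1852 requires (29178 + w·2378) / (27 + w) = 1852.
Solving: w = (1852·27 − 29178) / (2378 − 1852) = 20826 / 526 ≈ 39.59.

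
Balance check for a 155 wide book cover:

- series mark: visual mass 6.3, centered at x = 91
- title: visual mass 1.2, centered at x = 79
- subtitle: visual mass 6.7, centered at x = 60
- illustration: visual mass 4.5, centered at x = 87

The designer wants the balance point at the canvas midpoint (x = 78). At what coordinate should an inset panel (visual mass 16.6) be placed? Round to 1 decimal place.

New total weight: (6.3 + 1.2 + 6.7 + 4.5) + 16.6 = 35.3.
x: target moment 35.3×78 = 2753.4; current 6.3·91 + 1.2·79 + 6.7·60 + 4.5·87 = 1461.6; the inset panel supplies 1291.8, so x = 1291.8/16.6 ≈ 77.82.

x ≈ 77.8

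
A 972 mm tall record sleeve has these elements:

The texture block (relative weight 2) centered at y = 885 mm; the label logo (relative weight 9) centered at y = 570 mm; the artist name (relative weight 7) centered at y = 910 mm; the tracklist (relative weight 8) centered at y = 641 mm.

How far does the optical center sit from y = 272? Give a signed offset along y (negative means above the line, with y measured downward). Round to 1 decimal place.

Total weight = 2 + 9 + 7 + 8 = 26.
y: (2·885 + 9·570 + 7·910 + 8·641) / 26 = 18398 / 26 ≈ 707.62
Difference: 707.62 − 272 ≈ 435.62.

≈ 435.6 mm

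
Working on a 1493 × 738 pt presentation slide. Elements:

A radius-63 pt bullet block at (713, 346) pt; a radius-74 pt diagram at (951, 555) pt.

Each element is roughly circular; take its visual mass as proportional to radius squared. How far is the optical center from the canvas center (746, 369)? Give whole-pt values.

≈ 144 pt

Weights ∝ r²: bullet block 63² = 3969, diagram 74² = 5476; Σw = 9445.
x: (3969·713 + 5476·951) / 9445 = 8037573 / 9445 ≈ 850.99
y: (3969·346 + 5476·555) / 9445 = 4412454 / 9445 ≈ 467.17
Offset from (746, 369): Δx ≈ 104.99, Δy ≈ 98.17; distance = √(Δx² + Δy²) ≈ 143.74.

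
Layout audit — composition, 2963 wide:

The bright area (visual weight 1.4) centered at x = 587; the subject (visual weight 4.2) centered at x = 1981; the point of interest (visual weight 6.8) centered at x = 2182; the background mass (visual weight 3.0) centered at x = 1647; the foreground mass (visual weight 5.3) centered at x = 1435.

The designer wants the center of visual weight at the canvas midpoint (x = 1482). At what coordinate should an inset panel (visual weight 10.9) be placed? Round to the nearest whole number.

x ≈ 945

With the inset panel, Σw becomes 1.4 + 4.2 + 6.8 + 3.0 + 5.3 + 10.9 = 31.6.
Along x: (36526.1 + 10.9·x) / 31.6 = 1482 (existing moment 1.4·587 + 4.2·1981 + 6.8·2182 + 3.0·1647 + 5.3·1435 = 36526.1) ⇒ x = (46831.2 − 36526.1) / 10.9 ≈ 945.42.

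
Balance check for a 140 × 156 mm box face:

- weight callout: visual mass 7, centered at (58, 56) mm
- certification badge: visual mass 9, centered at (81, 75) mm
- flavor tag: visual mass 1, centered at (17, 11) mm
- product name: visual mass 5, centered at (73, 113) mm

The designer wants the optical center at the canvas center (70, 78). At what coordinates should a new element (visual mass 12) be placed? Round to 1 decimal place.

(71.9, 84.1)

After adding the new element, total weight = 7 + 9 + 1 + 5 + 12 = 34.
Along x: (1517 + 12·x) / 34 = 70 (existing moment 7·58 + 9·81 + 1·17 + 5·73 = 1517) ⇒ x = (2380 − 1517) / 12 ≈ 71.92.
Along y: (1643 + 12·y) / 34 = 78 (existing moment 7·56 + 9·75 + 1·11 + 5·113 = 1643) ⇒ y = (2652 − 1643) / 12 ≈ 84.08.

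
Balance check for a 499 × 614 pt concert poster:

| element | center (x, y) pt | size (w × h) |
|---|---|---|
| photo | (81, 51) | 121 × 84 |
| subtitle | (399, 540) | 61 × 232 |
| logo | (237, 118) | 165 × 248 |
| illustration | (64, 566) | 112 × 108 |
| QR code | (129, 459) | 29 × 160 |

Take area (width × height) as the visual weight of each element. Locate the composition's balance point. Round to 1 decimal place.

(214.0, 268.0)

Areas: photo 121·84 = 10164, subtitle 61·232 = 14152, logo 165·248 = 40920, illustration 112·108 = 12096, QR code 29·160 = 4640. Total weight = 81972.
Σw·x = 10164·81 + 14152·399 + 40920·237 + 12096·64 + 4640·129 = 17540676, so x̄ = 17540676/81972 ≈ 213.98.
Σw·y = 10164·51 + 14152·540 + 40920·118 + 12096·566 + 4640·459 = 21965100, so ȳ = 21965100/81972 ≈ 267.96.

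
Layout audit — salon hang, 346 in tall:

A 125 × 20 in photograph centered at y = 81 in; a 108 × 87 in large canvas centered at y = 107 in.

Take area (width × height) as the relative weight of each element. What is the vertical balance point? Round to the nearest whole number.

Areas: photograph 125·20 = 2500, large canvas 108·87 = 9396. Total weight = 11896.
y-moment: 2500·81 + 9396·107 = 1207872; centroid 1207872/11896 ≈ 101.54.

y ≈ 102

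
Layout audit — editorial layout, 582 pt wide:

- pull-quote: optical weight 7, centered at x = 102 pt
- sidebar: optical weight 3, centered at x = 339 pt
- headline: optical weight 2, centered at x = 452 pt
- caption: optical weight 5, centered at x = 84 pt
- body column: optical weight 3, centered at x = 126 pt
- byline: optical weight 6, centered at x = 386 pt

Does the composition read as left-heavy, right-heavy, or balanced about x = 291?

Total weight = 7 + 3 + 2 + 5 + 3 + 6 = 26.
Σw·x = 5749; x̄ = 5749/26 ≈ 221.12.
221.1 vs midline 291 → left-heavy.

left-heavy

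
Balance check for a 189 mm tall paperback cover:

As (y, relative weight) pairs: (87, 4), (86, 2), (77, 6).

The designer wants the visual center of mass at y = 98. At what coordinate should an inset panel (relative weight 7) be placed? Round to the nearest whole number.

After adding the inset panel, total weight = 4 + 2 + 6 + 7 = 19.
y: target moment 19×98 = 1862; current 4·87 + 2·86 + 6·77 = 982; the inset panel supplies 880, so y = 880/7 ≈ 125.71.

y ≈ 126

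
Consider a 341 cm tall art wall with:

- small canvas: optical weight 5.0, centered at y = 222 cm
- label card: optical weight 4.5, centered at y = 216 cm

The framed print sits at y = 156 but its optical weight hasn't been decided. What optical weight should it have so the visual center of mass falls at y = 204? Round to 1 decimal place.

w ≈ 3.0

Existing Σw = 9.5 (5.0 + 4.5); existing moment 5.0·222 + 4.5·216 = 2082.0.
Set Σw·y/Σw = 204: (2082.0 + 156w) = 204·(9.5 + w).
Solving: w = (204·9.5 − 2082.0) / (156 − 204) = -144.0 / -48 ≈ 3.00.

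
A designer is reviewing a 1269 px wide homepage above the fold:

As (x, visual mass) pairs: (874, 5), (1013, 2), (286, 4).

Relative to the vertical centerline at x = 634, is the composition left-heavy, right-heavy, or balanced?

right-heavy

Weights sum to 5 + 2 + 4 = 11.
x: (5·874 + 2·1013 + 4·286) / 11 = 7540 / 11 ≈ 685.45
Since 685.5 is right of 634, the composition reads right-heavy.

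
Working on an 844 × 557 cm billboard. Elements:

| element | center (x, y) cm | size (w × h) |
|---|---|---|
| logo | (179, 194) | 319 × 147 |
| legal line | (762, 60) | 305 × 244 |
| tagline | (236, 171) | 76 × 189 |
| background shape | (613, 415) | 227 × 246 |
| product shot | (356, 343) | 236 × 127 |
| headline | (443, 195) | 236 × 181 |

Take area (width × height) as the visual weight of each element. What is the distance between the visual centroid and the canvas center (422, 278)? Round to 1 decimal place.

Taking area as weight: logo 319·147 = 46893, legal line 305·244 = 74420, tagline 76·189 = 14364, background shape 227·246 = 55842, product shot 236·127 = 29972, headline 236·181 = 42716. Sum 264207.
Σw·x = 132316157; x̄ = 132316157/264207 ≈ 500.80.
Σw·y = 57803132; ȳ = 57803132/264207 ≈ 218.78.
Offset from (422, 278): Δx ≈ 78.80, Δy ≈ -59.22; distance = √(Δx² + Δy²) ≈ 98.58.

≈ 98.6 cm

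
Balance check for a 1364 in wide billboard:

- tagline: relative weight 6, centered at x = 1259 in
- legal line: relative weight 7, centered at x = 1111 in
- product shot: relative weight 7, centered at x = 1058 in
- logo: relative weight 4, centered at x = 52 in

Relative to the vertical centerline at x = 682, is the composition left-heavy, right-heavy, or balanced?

Total weight = 6 + 7 + 7 + 4 = 24.
x-moment: 6·1259 + 7·1111 + 7·1058 + 4·52 = 22945; centroid 22945/24 ≈ 956.04.
956.0 vs midline 682 → right-heavy.

right-heavy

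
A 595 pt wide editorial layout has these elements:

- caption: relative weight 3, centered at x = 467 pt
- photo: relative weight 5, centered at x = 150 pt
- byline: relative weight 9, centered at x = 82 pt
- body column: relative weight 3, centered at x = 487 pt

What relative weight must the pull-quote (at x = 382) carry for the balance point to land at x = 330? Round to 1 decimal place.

Fixed elements: Σw = 3 + 5 + 9 + 3 = 20, Σw·x = 3·467 + 5·150 + 9·82 + 3·487 = 4350.
Balance at x = 330 requires (4350 + w·382) / (20 + w) = 330.
So w = (330·20 − 4350)/(382 − 330) = 2250/52 ≈ 43.27.

w ≈ 43.3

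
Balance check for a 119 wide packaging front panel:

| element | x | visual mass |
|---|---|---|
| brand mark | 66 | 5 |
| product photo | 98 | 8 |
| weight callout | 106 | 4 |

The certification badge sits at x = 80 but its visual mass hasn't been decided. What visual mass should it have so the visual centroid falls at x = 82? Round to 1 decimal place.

Existing Σw = 17 (5 + 8 + 4); existing moment 5·66 + 8·98 + 4·106 = 1538.
Balance at x = 82 requires (1538 + w·80) / (17 + w) = 82.
Rearranging, w·(80 − 82) = 82·17 − 1538 = -144, so w ≈ -144/-2 = 72.00.

w ≈ 72.0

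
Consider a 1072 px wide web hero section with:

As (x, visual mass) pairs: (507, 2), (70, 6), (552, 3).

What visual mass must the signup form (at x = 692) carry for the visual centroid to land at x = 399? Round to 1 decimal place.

w ≈ 4.4

Existing Σw = 11 (2 + 6 + 3); existing moment 2·507 + 6·70 + 3·552 = 3090.
Balance at x = 399 requires (3090 + w·692) / (11 + w) = 399.
So w = (399·11 − 3090)/(692 − 399) = 1299/293 ≈ 4.43.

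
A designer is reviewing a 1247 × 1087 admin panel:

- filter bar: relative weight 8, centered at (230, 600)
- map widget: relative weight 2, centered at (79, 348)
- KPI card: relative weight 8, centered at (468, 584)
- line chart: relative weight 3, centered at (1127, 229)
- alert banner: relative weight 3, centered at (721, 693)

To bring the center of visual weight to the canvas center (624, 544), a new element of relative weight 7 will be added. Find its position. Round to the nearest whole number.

(1151, 561)

After adding the new element, total weight = 8 + 2 + 8 + 3 + 3 + 7 = 31.
Along x: (11286 + 7·x) / 31 = 624 (existing moment 8·230 + 2·79 + 8·468 + 3·1127 + 3·721 = 11286) ⇒ x = (19344 − 11286) / 7 ≈ 1151.14.
Along y: (12934 + 7·y) / 31 = 544 (existing moment 8·600 + 2·348 + 8·584 + 3·229 + 3·693 = 12934) ⇒ y = (16864 − 12934) / 7 ≈ 561.43.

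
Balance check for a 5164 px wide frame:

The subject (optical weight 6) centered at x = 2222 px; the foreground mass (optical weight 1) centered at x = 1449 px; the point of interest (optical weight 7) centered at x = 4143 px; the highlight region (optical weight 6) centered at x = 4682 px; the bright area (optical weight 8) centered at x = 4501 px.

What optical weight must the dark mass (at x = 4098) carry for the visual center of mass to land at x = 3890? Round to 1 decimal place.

w ≈ 5.0

Existing Σw = 28 (6 + 1 + 7 + 6 + 8); existing moment 6·2222 + 1·1449 + 7·4143 + 6·4682 + 8·4501 = 107882.
For the centroid to hit 3890: (107882 + w·4098) / (28 + w) = 3890.
Solving: w = (3890·28 − 107882) / (4098 − 3890) = 1038 / 208 ≈ 4.99.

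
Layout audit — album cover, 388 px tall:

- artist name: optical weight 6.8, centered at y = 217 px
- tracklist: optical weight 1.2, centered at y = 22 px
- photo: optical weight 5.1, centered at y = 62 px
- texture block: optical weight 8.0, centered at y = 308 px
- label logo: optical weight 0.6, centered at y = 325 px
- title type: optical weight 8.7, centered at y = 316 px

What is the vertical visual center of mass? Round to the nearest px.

Σw = 6.8 + 1.2 + 5.1 + 8.0 + 0.6 + 8.7 = 30.4.
y-moment: 6.8·217 + 1.2·22 + 5.1·62 + 8.0·308 + 0.6·325 + 8.7·316 = 7226.4; centroid 7226.4/30.4 ≈ 237.71.

y ≈ 238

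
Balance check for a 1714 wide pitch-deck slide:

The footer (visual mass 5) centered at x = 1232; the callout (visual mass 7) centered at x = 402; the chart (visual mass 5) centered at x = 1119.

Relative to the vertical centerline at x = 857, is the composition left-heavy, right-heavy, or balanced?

Total weight = 5 + 7 + 5 = 17.
x-moment: 5·1232 + 7·402 + 5·1119 = 14569; centroid 14569/17 ≈ 857.00.
That equals the midline 857 — balanced.

balanced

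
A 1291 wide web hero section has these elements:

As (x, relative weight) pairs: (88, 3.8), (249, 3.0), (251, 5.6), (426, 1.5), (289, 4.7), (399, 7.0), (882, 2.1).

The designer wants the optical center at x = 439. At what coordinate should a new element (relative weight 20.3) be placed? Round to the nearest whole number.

x ≈ 588

With the new element, Σw becomes 3.8 + 3.0 + 5.6 + 1.5 + 4.7 + 7.0 + 2.1 + 20.3 = 48.0.
Along x: (9129.5 + 20.3·x) / 48.0 = 439 (existing moment 3.8·88 + 3.0·249 + 5.6·251 + 1.5·426 + 4.7·289 + 7.0·399 + 2.1·882 = 9129.5) ⇒ x = (21072.0 − 9129.5) / 20.3 ≈ 588.30.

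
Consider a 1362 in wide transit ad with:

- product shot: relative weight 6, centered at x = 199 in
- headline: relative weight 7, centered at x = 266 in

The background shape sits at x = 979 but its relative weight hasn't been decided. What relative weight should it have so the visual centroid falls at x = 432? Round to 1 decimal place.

Existing Σw = 13 (6 + 7); existing moment 6·199 + 7·266 = 3056.
For the centroid to hit 432: (3056 + w·979) / (13 + w) = 432.
Solving: w = (432·13 − 3056) / (979 − 432) = 2560 / 547 ≈ 4.68.

w ≈ 4.7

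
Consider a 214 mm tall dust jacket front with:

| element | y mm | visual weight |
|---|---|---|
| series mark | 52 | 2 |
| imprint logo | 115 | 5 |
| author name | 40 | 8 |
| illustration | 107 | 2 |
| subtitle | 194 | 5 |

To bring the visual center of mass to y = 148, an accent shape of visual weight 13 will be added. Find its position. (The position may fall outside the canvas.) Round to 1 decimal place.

After adding the accent shape, total weight = 2 + 5 + 8 + 2 + 5 + 13 = 35.
y: need Σw·y = 35·148 = 5180. Existing = 2·52 + 5·115 + 8·40 + 2·107 + 5·194 = 2183. Remainder 2997 / 13 ≈ 230.54.

y ≈ 230.5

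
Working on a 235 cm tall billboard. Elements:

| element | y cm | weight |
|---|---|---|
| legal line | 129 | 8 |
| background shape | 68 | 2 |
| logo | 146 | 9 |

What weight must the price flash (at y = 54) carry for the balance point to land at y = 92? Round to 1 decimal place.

Known weights sum to 8 + 2 + 9 = 19; their moment is 8·129 + 2·68 + 9·146 = 2482.
Balance at y = 92 requires (2482 + w·54) / (19 + w) = 92.
Solving: w = (92·19 − 2482) / (54 − 92) = -734 / -38 ≈ 19.32.

w ≈ 19.3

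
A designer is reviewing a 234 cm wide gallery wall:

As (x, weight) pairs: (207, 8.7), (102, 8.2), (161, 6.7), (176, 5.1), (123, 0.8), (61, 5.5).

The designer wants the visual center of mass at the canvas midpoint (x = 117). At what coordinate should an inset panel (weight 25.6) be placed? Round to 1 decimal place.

With the inset panel, Σw becomes 8.7 + 8.2 + 6.7 + 5.1 + 0.8 + 5.5 + 25.6 = 60.6.
x: need Σw·x = 60.6·117 = 7090.2. Existing = 8.7·207 + 8.2·102 + 6.7·161 + 5.1·176 + 0.8·123 + 5.5·61 = 5047.5. Remainder 2042.7 / 25.6 ≈ 79.79.

x ≈ 79.8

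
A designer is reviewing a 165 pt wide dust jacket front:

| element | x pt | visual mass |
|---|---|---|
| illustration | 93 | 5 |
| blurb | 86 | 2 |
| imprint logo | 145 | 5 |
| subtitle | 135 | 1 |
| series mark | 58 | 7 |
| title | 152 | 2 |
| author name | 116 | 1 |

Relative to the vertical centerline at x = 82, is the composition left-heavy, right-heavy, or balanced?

right-heavy

Total weight = 5 + 2 + 5 + 1 + 7 + 2 + 1 = 23.
Σw·x = 5·93 + 2·86 + 5·145 + 1·135 + 7·58 + 2·152 + 1·116 = 2323, so x̄ = 2323/23 ≈ 101.00.
101.0 lies right of the midline 82, so the layout is right-heavy.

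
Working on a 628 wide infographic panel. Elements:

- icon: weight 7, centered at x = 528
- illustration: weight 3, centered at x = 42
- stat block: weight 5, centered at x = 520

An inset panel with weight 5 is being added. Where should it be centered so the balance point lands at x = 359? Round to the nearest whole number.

x ≈ 152

New total weight: (7 + 3 + 5) + 5 = 20.
x: need Σw·x = 20·359 = 7180. Existing = 7·528 + 3·42 + 5·520 = 6422. Remainder 758 / 5 ≈ 151.60.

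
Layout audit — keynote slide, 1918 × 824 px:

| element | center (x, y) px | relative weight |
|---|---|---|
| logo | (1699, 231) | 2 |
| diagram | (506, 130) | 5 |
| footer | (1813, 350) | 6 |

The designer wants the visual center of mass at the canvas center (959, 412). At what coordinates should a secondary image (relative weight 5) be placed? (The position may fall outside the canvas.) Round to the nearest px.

After adding the secondary image, total weight = 2 + 5 + 6 + 5 = 18.
Along x: (16806 + 5·x) / 18 = 959 (existing moment 2·1699 + 5·506 + 6·1813 = 16806) ⇒ x = (17262 − 16806) / 5 ≈ 91.20.
Along y: (3212 + 5·y) / 18 = 412 (existing moment 2·231 + 5·130 + 6·350 = 3212) ⇒ y = (7416 − 3212) / 5 ≈ 840.80.

(91, 841)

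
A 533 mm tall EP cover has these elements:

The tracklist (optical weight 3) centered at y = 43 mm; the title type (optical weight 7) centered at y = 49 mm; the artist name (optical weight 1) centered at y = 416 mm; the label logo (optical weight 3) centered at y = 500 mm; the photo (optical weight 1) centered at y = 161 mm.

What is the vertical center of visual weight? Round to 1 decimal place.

y ≈ 169.9

Total weight = 3 + 7 + 1 + 3 + 1 = 15.
y-moment: 3·43 + 7·49 + 1·416 + 3·500 + 1·161 = 2549; centroid 2549/15 ≈ 169.93.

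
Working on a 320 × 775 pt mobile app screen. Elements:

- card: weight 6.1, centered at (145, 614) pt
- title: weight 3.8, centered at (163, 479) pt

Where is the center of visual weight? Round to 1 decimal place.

(151.9, 562.2)

Total weight = 6.1 + 3.8 = 9.9.
x-moment: 6.1·145 + 3.8·163 = 1503.9; centroid 1503.9/9.9 ≈ 151.91.
y-moment: 6.1·614 + 3.8·479 = 5565.6; centroid 5565.6/9.9 ≈ 562.18.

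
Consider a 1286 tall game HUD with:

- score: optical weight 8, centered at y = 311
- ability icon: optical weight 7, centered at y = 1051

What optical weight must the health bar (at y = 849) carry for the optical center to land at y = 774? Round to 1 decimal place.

Known weights sum to 8 + 7 = 15; their moment is 8·311 + 7·1051 = 9845.
For the centroid to hit 774: (9845 + w·849) / (15 + w) = 774.
Solving: w = (774·15 − 9845) / (849 − 774) = 1765 / 75 ≈ 23.53.

w ≈ 23.5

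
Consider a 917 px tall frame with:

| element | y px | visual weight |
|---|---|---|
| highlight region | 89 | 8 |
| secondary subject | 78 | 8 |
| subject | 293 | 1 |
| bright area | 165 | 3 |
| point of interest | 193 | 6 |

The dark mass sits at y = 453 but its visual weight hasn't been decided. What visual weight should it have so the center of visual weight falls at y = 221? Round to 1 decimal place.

Fixed elements: Σw = 8 + 8 + 1 + 3 + 6 = 26, Σw·y = 8·89 + 8·78 + 1·293 + 3·165 + 6·193 = 3282.
For the centroid to hit 221: (3282 + w·453) / (26 + w) = 221.
Solving: w = (221·26 − 3282) / (453 − 221) = 2464 / 232 ≈ 10.62.

w ≈ 10.6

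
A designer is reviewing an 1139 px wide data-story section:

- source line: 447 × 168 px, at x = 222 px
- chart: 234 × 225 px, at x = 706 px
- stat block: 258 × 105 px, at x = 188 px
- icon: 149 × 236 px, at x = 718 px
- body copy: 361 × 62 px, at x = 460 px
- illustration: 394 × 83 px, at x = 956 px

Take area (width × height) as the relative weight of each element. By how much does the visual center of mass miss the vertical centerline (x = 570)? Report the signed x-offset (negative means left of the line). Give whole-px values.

≈ -57 px

Taking area as weight: source line 447·168 = 75096, chart 234·225 = 52650, stat block 258·105 = 27090, icon 149·236 = 35164, body copy 361·62 = 22382, illustration 394·83 = 32702. Sum 245084.
x: moment 125741716 / weight 245084 ≈ 513.06
Difference: 513.06 − 570 ≈ -56.94.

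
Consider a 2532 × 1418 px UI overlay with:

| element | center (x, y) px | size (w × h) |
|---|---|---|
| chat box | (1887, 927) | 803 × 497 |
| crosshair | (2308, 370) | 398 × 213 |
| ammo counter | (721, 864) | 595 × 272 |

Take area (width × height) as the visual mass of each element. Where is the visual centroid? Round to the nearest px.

Areas: chat box 803·497 = 399091, crosshair 398·213 = 84774, ammo counter 595·272 = 161840. Total weight = 645705.
Σw·x = 399091·1887 + 84774·2308 + 161840·721 = 1065429749, so x̄ = 1065429749/645705 ≈ 1650.03.
Σw·y = 399091·927 + 84774·370 + 161840·864 = 541153497, so ȳ = 541153497/645705 ≈ 838.08.

(1650, 838)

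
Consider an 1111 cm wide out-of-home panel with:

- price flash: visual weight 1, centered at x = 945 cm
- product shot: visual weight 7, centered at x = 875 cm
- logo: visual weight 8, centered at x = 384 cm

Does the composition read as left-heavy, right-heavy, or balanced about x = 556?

Σw = 1 + 7 + 8 = 16.
x-moment: 1·945 + 7·875 + 8·384 = 10142; centroid 10142/16 ≈ 633.88.
Since 633.9 is right of 556, the composition reads right-heavy.

right-heavy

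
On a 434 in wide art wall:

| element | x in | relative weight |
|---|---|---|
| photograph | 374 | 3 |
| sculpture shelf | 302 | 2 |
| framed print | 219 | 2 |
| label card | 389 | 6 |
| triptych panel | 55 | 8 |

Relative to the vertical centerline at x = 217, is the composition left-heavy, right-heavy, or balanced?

right-heavy

Total weight = 3 + 2 + 2 + 6 + 8 = 21.
Σw·x = 3·374 + 2·302 + 2·219 + 6·389 + 8·55 = 4938, so x̄ = 4938/21 ≈ 235.14.
235.1 vs midline 217 → right-heavy.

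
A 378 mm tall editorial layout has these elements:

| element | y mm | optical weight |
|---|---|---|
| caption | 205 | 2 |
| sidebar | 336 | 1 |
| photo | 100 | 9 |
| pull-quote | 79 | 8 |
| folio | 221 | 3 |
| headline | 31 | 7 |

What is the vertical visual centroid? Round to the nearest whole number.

Σw = 2 + 1 + 9 + 8 + 3 + 7 = 30.
Σw·y = 3158; ȳ = 3158/30 ≈ 105.27.

y ≈ 105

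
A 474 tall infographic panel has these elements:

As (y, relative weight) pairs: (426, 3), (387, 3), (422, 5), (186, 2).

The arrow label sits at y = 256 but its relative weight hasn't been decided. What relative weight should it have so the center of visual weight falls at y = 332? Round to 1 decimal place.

w ≈ 8.0

Fixed elements: Σw = 3 + 3 + 5 + 2 = 13, Σw·y = 3·426 + 3·387 + 5·422 + 2·186 = 4921.
Balance at y = 332 requires (4921 + w·256) / (13 + w) = 332.
So w = (332·13 − 4921)/(256 − 332) = -605/-76 ≈ 7.96.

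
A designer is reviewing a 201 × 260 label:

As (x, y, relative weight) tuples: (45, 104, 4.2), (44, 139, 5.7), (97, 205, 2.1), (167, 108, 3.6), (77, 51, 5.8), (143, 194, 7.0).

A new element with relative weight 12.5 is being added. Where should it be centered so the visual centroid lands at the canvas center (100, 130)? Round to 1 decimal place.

(111.8, 129.2)

With the new element, Σw becomes 4.2 + 5.7 + 2.1 + 3.6 + 5.8 + 7.0 + 12.5 = 40.9.
x: need Σw·x = 40.9·100 = 4090.0. Existing = 4.2·45 + 5.7·44 + 2.1·97 + 3.6·167 + 5.8·77 + 7.0·143 = 2692.3. Remainder 1397.7 / 12.5 ≈ 111.82.
y: need Σw·y = 40.9·130 = 5317.0. Existing = 4.2·104 + 5.7·139 + 2.1·205 + 3.6·108 + 5.8·51 + 7.0·194 = 3702.2. Remainder 1614.8 / 12.5 ≈ 129.18.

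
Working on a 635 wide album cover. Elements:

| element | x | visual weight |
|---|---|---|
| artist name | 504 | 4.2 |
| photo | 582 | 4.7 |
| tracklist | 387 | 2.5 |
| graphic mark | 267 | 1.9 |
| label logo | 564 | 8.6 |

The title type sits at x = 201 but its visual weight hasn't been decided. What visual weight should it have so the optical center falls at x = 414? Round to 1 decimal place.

w ≈ 9.9

Existing Σw = 21.9 (4.2 + 4.7 + 2.5 + 1.9 + 8.6); existing moment 4.2·504 + 4.7·582 + 2.5·387 + 1.9·267 + 8.6·564 = 11177.4.
Balance at x = 414 requires (11177.4 + w·201) / (21.9 + w) = 414.
Rearranging, w·(201 − 414) = 414·21.9 − 11177.4 = -2110.8, so w ≈ -2110.8/-213 = 9.91.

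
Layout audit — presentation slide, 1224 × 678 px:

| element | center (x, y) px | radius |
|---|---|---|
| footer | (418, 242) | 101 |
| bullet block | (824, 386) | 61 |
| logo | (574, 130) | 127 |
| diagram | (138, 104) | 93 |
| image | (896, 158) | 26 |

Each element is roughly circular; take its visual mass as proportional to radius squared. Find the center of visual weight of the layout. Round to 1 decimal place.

(467.0, 178.0)

r² weights: footer 101² = 10201, bullet block 61² = 3721, logo 127² = 16129, diagram 93² = 8649, image 26² = 676. Total = 39376.
Σw·x = 10201·418 + 3721·824 + 16129·574 + 8649·138 + 676·896 = 18387426, so x̄ = 18387426/39376 ≈ 466.97.
Σw·y = 10201·242 + 3721·386 + 16129·130 + 8649·104 + 676·158 = 7008022, so ȳ = 7008022/39376 ≈ 177.98.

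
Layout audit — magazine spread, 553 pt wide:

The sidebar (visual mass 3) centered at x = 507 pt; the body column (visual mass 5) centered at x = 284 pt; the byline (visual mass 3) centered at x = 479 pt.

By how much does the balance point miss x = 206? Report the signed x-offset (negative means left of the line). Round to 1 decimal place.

Σw = 3 + 5 + 3 = 11.
Σw·x = 3·507 + 5·284 + 3·479 = 4378, so x̄ = 4378/11 ≈ 398.00.
Offset from x = 206: 398.00 − 206 ≈ 192.00.

≈ 192.0 pt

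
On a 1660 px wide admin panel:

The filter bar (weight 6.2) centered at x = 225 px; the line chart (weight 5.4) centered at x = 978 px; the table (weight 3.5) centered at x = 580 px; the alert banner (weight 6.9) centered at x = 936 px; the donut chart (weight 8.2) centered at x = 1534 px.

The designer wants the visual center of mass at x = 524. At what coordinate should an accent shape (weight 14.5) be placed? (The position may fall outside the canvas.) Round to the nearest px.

x ≈ -298

With the accent shape, Σw becomes 6.2 + 5.4 + 3.5 + 6.9 + 8.2 + 14.5 = 44.7.
x: need Σw·x = 44.7·524 = 23422.8. Existing = 6.2·225 + 5.4·978 + 3.5·580 + 6.9·936 + 8.2·1534 = 27743.4. Remainder -4320.6 / 14.5 ≈ -297.97.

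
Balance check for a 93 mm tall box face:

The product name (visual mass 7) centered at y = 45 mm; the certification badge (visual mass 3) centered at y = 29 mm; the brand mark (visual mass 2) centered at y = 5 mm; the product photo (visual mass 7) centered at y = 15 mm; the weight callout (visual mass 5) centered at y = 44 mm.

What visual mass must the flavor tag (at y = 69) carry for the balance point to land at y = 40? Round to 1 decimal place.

w ≈ 7.7

Existing Σw = 24 (7 + 3 + 2 + 7 + 5); existing moment 7·45 + 3·29 + 2·5 + 7·15 + 5·44 = 737.
Set Σw·y/Σw = 40: (737 + 69w) = 40·(24 + w).
Solving: w = (40·24 − 737) / (69 − 40) = 223 / 29 ≈ 7.69.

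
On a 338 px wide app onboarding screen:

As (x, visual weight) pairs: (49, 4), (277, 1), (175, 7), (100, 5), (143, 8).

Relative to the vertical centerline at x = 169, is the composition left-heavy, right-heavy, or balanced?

Σw = 4 + 1 + 7 + 5 + 8 = 25.
x-moment: 4·49 + 1·277 + 7·175 + 5·100 + 8·143 = 3342; centroid 3342/25 ≈ 133.68.
Since 133.7 is left of 169, the composition reads left-heavy.

left-heavy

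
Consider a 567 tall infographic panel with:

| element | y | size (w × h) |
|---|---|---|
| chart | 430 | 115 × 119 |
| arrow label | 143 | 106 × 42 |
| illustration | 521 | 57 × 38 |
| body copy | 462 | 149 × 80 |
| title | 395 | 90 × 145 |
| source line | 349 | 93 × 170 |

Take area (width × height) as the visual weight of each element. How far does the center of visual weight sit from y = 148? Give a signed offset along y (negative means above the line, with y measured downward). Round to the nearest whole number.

Areas → weights: chart 115·119 = 13685, arrow label 106·42 = 4452, illustration 57·38 = 2166, body copy 149·80 = 11920, title 90·145 = 13050, source line 93·170 = 15810; Σw = 61083.
y: (13685·430 + 4452·143 + 2166·521 + 11920·462 + 13050·395 + 15810·349) / 61083 = 23829152 / 61083 ≈ 390.11
Offset from y = 148: 390.11 − 148 ≈ 242.11.

≈ 242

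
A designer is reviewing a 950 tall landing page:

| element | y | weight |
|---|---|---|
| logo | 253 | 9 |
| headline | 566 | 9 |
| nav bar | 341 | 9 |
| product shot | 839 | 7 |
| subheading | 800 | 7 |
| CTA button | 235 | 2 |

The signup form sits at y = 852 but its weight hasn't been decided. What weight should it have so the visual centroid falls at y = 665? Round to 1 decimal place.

Known weights sum to 9 + 9 + 9 + 7 + 7 + 2 = 43; their moment is 9·253 + 9·566 + 9·341 + 7·839 + 7·800 + 2·235 = 22383.
For the centroid to hit 665: (22383 + w·852) / (43 + w) = 665.
Solving: w = (665·43 − 22383) / (852 − 665) = 6212 / 187 ≈ 33.22.

w ≈ 33.2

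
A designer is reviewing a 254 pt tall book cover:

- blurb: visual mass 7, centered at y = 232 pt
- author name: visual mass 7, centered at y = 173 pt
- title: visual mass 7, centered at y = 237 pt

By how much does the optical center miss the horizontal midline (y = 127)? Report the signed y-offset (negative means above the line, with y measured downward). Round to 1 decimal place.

Σw = 7 + 7 + 7 = 21.
y: (7·232 + 7·173 + 7·237) / 21 = 4494 / 21 ≈ 214.00
Offset from y = 127: 214.00 − 127 ≈ 87.00.

≈ 87.0 pt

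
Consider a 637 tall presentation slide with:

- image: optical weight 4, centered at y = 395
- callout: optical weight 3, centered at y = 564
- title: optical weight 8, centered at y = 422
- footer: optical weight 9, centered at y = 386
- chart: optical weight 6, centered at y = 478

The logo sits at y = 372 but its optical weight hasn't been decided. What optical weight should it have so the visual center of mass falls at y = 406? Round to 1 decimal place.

w ≈ 23.8

Existing Σw = 30 (4 + 3 + 8 + 9 + 6); existing moment 4·395 + 3·564 + 8·422 + 9·386 + 6·478 = 12990.
For the centroid to hit 406: (12990 + w·372) / (30 + w) = 406.
Solving: w = (406·30 − 12990) / (372 − 406) = -810 / -34 ≈ 23.82.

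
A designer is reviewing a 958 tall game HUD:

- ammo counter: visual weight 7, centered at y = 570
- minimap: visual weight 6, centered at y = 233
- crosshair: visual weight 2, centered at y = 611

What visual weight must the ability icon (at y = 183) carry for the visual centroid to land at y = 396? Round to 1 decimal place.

w ≈ 3.1

Known weights sum to 7 + 6 + 2 = 15; their moment is 7·570 + 6·233 + 2·611 = 6610.
Balance at y = 396 requires (6610 + w·183) / (15 + w) = 396.
So w = (396·15 − 6610)/(183 − 396) = -670/-213 ≈ 3.15.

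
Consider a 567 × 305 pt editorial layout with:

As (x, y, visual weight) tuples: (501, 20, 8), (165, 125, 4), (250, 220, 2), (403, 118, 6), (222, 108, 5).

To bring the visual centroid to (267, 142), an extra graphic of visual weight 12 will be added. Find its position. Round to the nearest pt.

New total weight: (8 + 4 + 2 + 6 + 5) + 12 = 37.
x: target moment 37×267 = 9879; current 8·501 + 4·165 + 2·250 + 6·403 + 5·222 = 8696; the extra graphic supplies 1183, so x = 1183/12 ≈ 98.58.
y: target moment 37×142 = 5254; current 8·20 + 4·125 + 2·220 + 6·118 + 5·108 = 2348; the extra graphic supplies 2906, so y = 2906/12 ≈ 242.17.

(99, 242)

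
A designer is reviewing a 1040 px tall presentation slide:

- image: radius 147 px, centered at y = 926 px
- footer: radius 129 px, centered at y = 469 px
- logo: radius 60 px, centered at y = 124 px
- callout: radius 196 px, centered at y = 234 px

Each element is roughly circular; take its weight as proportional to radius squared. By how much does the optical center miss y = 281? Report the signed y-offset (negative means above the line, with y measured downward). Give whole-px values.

≈ 183 px

r² weights: image 147² = 21609, footer 129² = 16641, logo 60² = 3600, callout 196² = 38416. Total = 80266.
y: (21609·926 + 16641·469 + 3600·124 + 38416·234) / 80266 = 37250307 / 80266 ≈ 464.09
Against y = 281, that's 464.09 − 281 = 183.09.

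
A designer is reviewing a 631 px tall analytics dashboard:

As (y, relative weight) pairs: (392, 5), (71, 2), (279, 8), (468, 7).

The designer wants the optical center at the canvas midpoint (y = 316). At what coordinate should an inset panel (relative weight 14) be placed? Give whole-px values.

New total weight: (5 + 2 + 8 + 7) + 14 = 36.
Along y: (7610 + 14·y) / 36 = 316 (existing moment 5·392 + 2·71 + 8·279 + 7·468 = 7610) ⇒ y = (11376 − 7610) / 14 ≈ 269.00.

y ≈ 269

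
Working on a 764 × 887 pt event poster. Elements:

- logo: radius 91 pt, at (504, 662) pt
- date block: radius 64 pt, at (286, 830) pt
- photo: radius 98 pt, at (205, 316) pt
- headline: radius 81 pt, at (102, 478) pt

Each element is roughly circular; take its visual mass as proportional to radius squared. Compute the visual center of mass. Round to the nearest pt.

(280, 527)

Weights ∝ r²: logo 91² = 8281, date block 64² = 4096, photo 98² = 9604, headline 81² = 6561; Σw = 28542.
x: (8281·504 + 4096·286 + 9604·205 + 6561·102) / 28542 = 7983122 / 28542 ≈ 279.70
y: (8281·662 + 4096·830 + 9604·316 + 6561·478) / 28542 = 15052724 / 28542 ≈ 527.39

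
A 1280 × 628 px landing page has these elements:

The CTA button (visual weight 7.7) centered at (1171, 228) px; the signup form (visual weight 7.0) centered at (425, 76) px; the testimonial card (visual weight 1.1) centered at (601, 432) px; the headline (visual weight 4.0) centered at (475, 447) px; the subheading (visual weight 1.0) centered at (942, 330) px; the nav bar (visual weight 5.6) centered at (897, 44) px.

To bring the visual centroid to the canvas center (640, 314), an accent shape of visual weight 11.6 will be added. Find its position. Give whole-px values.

After adding the accent shape, total weight = 7.7 + 7.0 + 1.1 + 4.0 + 1.0 + 5.6 + 11.6 = 38.0.
Along x: (20518.0 + 11.6·x) / 38.0 = 640 (existing moment 7.7·1171 + 7.0·425 + 1.1·601 + 4.0·475 + 1.0·942 + 5.6·897 = 20518.0) ⇒ x = (24320.0 − 20518.0) / 11.6 ≈ 327.76.
Along y: (5127.2 + 11.6·y) / 38.0 = 314 (existing moment 7.7·228 + 7.0·76 + 1.1·432 + 4.0·447 + 1.0·330 + 5.6·44 = 5127.2) ⇒ y = (11932.0 − 5127.2) / 11.6 ≈ 586.62.

(328, 587)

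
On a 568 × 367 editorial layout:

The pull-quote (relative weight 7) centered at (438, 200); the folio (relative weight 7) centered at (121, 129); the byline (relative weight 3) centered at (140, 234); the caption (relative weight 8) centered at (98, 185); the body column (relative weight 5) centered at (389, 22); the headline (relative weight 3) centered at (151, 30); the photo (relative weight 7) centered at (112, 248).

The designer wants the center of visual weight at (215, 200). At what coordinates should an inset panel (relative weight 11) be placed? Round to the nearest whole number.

(242, 344)

With the inset panel, Σw becomes 7 + 7 + 3 + 8 + 5 + 3 + 7 + 11 = 51.
x: target moment 51×215 = 10965; current 7·438 + 7·121 + 3·140 + 8·98 + 5·389 + 3·151 + 7·112 = 8299; the inset panel supplies 2666, so x = 2666/11 ≈ 242.36.
y: target moment 51×200 = 10200; current 7·200 + 7·129 + 3·234 + 8·185 + 5·22 + 3·30 + 7·248 = 6421; the inset panel supplies 3779, so y = 3779/11 ≈ 343.55.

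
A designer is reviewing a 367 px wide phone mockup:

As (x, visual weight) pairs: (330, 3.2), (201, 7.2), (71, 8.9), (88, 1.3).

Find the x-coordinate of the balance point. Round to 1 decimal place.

Σw = 3.2 + 7.2 + 8.9 + 1.3 = 20.6.
Σw·x = 3.2·330 + 7.2·201 + 8.9·71 + 1.3·88 = 3249.5, so x̄ = 3249.5/20.6 ≈ 157.74.

x ≈ 157.7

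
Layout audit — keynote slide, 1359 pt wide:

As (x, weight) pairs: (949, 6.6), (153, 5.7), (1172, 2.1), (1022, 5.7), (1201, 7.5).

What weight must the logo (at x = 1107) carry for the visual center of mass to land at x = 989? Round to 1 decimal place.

w ≈ 24.3

Known weights sum to 6.6 + 5.7 + 2.1 + 5.7 + 7.5 = 27.6; their moment is 6.6·949 + 5.7·153 + 2.1·1172 + 5.7·1022 + 7.5·1201 = 24429.6.
Balance at x = 989 requires (24429.6 + w·1107) / (27.6 + w) = 989.
Rearranging, w·(1107 − 989) = 989·27.6 − 24429.6 = 2866.8, so w ≈ 2866.8/118 = 24.29.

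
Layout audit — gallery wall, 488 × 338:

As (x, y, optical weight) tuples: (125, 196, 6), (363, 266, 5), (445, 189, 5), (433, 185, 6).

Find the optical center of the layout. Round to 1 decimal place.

(335.8, 207.3)

Σw = 6 + 5 + 5 + 6 = 22.
x: (6·125 + 5·363 + 5·445 + 6·433) / 22 = 7388 / 22 ≈ 335.82
y: (6·196 + 5·266 + 5·189 + 6·185) / 22 = 4561 / 22 ≈ 207.32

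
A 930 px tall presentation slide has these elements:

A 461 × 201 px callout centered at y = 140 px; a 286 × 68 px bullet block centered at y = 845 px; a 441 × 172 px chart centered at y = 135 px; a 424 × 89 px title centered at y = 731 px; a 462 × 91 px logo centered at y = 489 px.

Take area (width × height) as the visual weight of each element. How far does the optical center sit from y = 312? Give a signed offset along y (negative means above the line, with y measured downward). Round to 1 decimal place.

Areas: callout 461·201 = 92661, bullet block 286·68 = 19448, chart 441·172 = 75852, title 424·89 = 37736, logo 462·91 = 42042. Total weight = 267739.
y: (92661·140 + 19448·845 + 75852·135 + 37736·731 + 42042·489) / 267739 = 87789674 / 267739 ≈ 327.89
Against y = 312, that's 327.89 − 312 = 15.89.

≈ 15.9 px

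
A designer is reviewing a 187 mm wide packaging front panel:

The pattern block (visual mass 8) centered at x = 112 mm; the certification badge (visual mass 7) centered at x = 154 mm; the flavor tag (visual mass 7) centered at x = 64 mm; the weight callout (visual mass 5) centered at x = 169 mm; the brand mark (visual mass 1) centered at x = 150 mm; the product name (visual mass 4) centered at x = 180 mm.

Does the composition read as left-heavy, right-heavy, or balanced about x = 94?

Total weight = 8 + 7 + 7 + 5 + 1 + 4 = 32.
x: moment 4137 / weight 32 ≈ 129.28
Since 129.3 is right of 94, the composition reads right-heavy.

right-heavy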